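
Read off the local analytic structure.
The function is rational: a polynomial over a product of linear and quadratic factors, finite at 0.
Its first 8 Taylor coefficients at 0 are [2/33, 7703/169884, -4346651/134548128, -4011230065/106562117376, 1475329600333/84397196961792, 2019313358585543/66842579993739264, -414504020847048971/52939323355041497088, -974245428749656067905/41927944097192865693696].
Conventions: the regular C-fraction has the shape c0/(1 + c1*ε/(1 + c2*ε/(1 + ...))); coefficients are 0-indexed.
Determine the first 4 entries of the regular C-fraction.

The regular C-fraction coefficients are [2/33, -7703/10296, 146266/100139, -515966516/563343499].

Taylor coefficients (read off): a_0 = 2/33, a_1 = 7703/169884, a_2 = -4346651/134548128, a_3 = -4011230065/106562117376.
c0 = a_0 = 2/33. Peel one level at a time: if S = 1 + c*ε/S' with S'(0) = 1, then c is the ε-coefficient of S and S' = c*ε/(S - 1).
S_1 = c0/f = 1 + (-7703/10296)*ε + (73133/66924)*ε^2 + ...; c1 = -7703/10296.
S_2 = c1*ε/(S_1 - 1) = 1 + (146266/100139)*ε + (79379464/59336209)*ε^2 + ...; c2 = 146266/100139.
S_3 = c2*ε/(S_2 - 1) = 1 + (-515966516/563343499)*ε + ...; c3 = -515966516/563343499.


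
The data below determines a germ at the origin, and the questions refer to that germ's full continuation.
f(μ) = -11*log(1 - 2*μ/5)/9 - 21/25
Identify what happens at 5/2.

The term (-11/9)*log(1 - μ/(5/2)) has argument 1 - 5/2/(5/2) = 0 at 5/2: a logarithmic (infinitely-sheeted) branch point; the remaining terms are analytic or single-valued there.

The point is a logarithmic branch point.


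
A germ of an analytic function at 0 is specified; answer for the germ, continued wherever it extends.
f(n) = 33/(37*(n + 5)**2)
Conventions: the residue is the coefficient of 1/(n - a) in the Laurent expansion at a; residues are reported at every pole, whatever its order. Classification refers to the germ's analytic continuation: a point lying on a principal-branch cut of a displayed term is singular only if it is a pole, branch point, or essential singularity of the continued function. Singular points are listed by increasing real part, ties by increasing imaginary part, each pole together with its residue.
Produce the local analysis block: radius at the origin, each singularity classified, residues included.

Denominator factor (n + 5)^2: pole of order 2 at -5, modulus 5.
The radius of convergence is the smallest modulus among the singular points: 5.
At the order-2 pole -5 set g(n) = (n - (-5))^2*f(n) = 33/37.
Order-2 pole: residue = g'(a); g'(-5) = 0, so the residue is 0.

Radius of convergence at 0: 5.
At -5: a pole of order 2; residue 0.


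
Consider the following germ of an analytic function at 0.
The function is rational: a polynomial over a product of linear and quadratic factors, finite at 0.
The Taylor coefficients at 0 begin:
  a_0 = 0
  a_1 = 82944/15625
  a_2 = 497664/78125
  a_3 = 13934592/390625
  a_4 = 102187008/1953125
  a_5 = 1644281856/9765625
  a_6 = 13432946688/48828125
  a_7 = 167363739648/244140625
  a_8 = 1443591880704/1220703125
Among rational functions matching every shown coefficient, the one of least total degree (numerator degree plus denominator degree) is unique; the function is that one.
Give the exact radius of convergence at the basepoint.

The radius of convergence is 5/8.

No rational of total degree below 7 reproduces all 9 coefficients; solving the [1/6] Pade equations on them gives f(ψ) = -3*ψ/(4*(ψ - 5/8)**3*(ψ + 5/6)**3), whose expansion matches every shown term.
Denominator factor (ψ - 5/8)^3: pole of order 3 at 5/8, modulus 5/8.
Denominator factor (ψ + 5/6)^3: pole of order 3 at -5/6, modulus 5/6.
The radius of convergence is the smallest modulus among the singular points: 5/8.


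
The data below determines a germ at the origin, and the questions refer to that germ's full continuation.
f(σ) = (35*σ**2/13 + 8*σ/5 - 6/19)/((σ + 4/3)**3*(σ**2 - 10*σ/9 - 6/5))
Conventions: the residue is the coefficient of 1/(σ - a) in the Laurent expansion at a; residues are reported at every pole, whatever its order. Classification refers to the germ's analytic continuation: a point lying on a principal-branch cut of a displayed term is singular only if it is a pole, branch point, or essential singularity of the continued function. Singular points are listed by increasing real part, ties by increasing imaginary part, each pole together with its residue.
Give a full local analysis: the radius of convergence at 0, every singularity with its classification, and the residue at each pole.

Radius of convergence at 0: -5/9 + (1/45)*sqrt(3055).
At -4/3: a pole of order 3; residue -261742995/663347893.
At 5/9 - (1/45)*sqrt(3055): a pole of order 1; residue 261742995/1326695786 + (352224207/405305562623)*sqrt(3055).
At 5/9 + (1/45)*sqrt(3055): a pole of order 1; residue 261742995/1326695786 - (352224207/405305562623)*sqrt(3055).

Denominator factor (σ + 4/3)^3: pole of order 3 at -4/3, modulus 4/3.
Denominator factor (σ**2 - 10*σ/9 - 6/5): discriminant 2444/405, real irrational roots 5/9 + (1/45)*sqrt(3055) and 5/9 - (1/45)*sqrt(3055); poles of order 1, moduli 5/9 + (1/45)*sqrt(3055) and -5/9 + (1/45)*sqrt(3055).
The radius of convergence is the smallest modulus among the singular points: -5/9 + (1/45)*sqrt(3055).
At the order-3 pole -4/3 set g(σ) = (σ - (-4/3))^3*f(σ) = (35*σ**2/13 + 8*σ/5 - 6/19)/(σ**2 - 10*σ/9 - 6/5).
Order-3 pole: residue = g''(a)/2; g''(-4/3) = -523485990/663347893, so the residue is -261742995/663347893.
The factor σ**2 - 10*σ/9 - 6/5 splits as (σ - a)(σ - a') with a = 5/9 - (1/45)*sqrt(3055), a' = 5/9 + (1/45)*sqrt(3055). At the order-1 pole a set g(σ) = (σ - a)*f(σ) = [(35*σ**2/13 + 8*σ/5 - 6/19)/(σ + 4/3)**3] / (σ - a').
Simple pole: residue = g(a) at a = 5/9 - (1/45)*sqrt(3055), which is 261742995/1326695786 + (352224207/405305562623)*sqrt(3055).
The factor σ**2 - 10*σ/9 - 6/5 splits as (σ - a)(σ - a') with a = 5/9 + (1/45)*sqrt(3055), a' = 5/9 - (1/45)*sqrt(3055). At the order-1 pole a set g(σ) = (σ - a)*f(σ) = [(35*σ**2/13 + 8*σ/5 - 6/19)/(σ + 4/3)**3] / (σ - a').
Simple pole: residue = g(a) at a = 5/9 + (1/45)*sqrt(3055), which is 261742995/1326695786 - (352224207/405305562623)*sqrt(3055).
List the singular points by increasing real part (a conjugate pair: the negative imaginary part first).


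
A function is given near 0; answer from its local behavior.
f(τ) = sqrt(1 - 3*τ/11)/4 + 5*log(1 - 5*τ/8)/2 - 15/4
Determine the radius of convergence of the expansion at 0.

Branch term (5/2)*log(1 - τ/(8/5)): its argument vanishes at τ = 8/5, a logarithmic branch point, modulus 8/5.
Branch term (1/4)*sqrt(1 - τ/(11/3)): its argument vanishes at τ = 11/3, a square-root branch point, modulus 11/3.
The radius of convergence is the smallest modulus among the singular points: 8/5.

The radius of convergence is 8/5.


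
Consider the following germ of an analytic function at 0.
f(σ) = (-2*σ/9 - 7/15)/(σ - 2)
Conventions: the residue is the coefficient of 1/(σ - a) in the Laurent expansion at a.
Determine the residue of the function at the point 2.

The residue is -41/45.

At the order-1 pole 2 set g(σ) = (σ - (2))*f(σ) = -2*σ/9 - 7/15.
Simple pole: residue = g(a) at a = 2, which is -41/45.


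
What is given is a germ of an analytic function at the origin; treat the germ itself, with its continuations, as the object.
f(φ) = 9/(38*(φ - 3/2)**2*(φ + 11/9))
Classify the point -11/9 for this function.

The denominator factor φ + 11/9 vanishes at -11/9 and appears to the power 1; the numerator there equals 9/38, nonzero, and no other factor vanishes.
Hence a pole whose order is the multiplicity, 1.

The point is a pole of order 1.


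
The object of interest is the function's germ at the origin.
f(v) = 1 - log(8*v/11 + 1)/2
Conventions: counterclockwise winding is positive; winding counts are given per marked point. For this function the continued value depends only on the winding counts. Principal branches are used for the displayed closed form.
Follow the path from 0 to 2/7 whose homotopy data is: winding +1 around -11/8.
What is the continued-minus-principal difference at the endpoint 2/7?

Continued minus principal equals -pi*i.

The rational part is single-valued and drops out of the difference; each branch term changes only by its own monodromy.
(-1/2)*log(1 - v/(-11/8)): each positive loop around -11/8 adds 2*pi*i to the log, so winding +1 contributes (-1/2)*(1)*2*pi*i = -pi*i.
Summing the contributions at v = 2/7 gives -pi*i.


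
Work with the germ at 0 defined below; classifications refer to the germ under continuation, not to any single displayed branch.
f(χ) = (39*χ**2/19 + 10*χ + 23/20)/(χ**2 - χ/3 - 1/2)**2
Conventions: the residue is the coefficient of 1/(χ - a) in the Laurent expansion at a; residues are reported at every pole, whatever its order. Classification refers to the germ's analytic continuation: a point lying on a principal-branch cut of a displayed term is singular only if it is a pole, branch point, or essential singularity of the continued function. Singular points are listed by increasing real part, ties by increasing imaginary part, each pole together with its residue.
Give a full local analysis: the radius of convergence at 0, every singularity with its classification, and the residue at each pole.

Denominator factor (χ**2 - χ/3 - 1/2)^2: discriminant 19/9, real irrational roots 1/6 + (1/6)*sqrt(19) and 1/6 - (1/6)*sqrt(19); poles of order 2, moduli 1/6 + (1/6)*sqrt(19) and -1/6 + (1/6)*sqrt(19).
The radius of convergence is the smallest modulus among the singular points: -1/6 + (1/6)*sqrt(19).
The factor χ**2 - χ/3 - 1/2 splits as (χ - a)(χ - a') with a = 1/6 - (1/6)*sqrt(19), a' = 1/6 + (1/6)*sqrt(19). At the order-2 pole a set g(χ) = (χ - a)^2*f(χ) = [39*χ**2/19 + 10*χ + 23/20] / (χ - a')^2.
Order-2 pole: residue = g'(a); g'(1/6 - (1/6)*sqrt(19)) = (18369/68590)*sqrt(19), so the residue is (18369/68590)*sqrt(19).
The factor χ**2 - χ/3 - 1/2 splits as (χ - a)(χ - a') with a = 1/6 + (1/6)*sqrt(19), a' = 1/6 - (1/6)*sqrt(19). At the order-2 pole a set g(χ) = (χ - a)^2*f(χ) = [39*χ**2/19 + 10*χ + 23/20] / (χ - a')^2.
Order-2 pole: residue = g'(a); g'(1/6 + (1/6)*sqrt(19)) = -(18369/68590)*sqrt(19), so the residue is -(18369/68590)*sqrt(19).
List the singular points by increasing real part (a conjugate pair: the negative imaginary part first).

Radius of convergence at 0: -1/6 + (1/6)*sqrt(19).
At 1/6 - (1/6)*sqrt(19): a pole of order 2; residue (18369/68590)*sqrt(19).
At 1/6 + (1/6)*sqrt(19): a pole of order 2; residue -(18369/68590)*sqrt(19).


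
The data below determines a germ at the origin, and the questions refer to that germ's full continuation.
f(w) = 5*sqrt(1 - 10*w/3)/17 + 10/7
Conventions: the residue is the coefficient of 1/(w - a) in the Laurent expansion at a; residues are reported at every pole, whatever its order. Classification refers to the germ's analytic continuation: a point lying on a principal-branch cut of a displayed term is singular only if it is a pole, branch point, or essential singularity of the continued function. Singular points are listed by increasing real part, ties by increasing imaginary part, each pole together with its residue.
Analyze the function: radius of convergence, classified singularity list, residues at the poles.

Branch term (5/17)*sqrt(1 - w/(3/10)): its argument vanishes at w = 3/10, a square-root branch point, modulus 3/10.
The radius of convergence is the smallest modulus among the singular points: 3/10.

Radius of convergence at 0: 3/10.
At 3/10: an algebraic (square-root) branch point.


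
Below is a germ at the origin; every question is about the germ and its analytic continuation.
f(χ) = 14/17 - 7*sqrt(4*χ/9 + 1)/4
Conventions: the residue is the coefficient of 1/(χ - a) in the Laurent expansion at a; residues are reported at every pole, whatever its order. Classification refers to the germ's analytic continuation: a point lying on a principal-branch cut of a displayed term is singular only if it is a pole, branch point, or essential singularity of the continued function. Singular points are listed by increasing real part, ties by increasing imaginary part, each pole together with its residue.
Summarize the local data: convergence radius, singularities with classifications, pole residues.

Branch term (-7/4)*sqrt(1 - χ/(-9/4)): its argument vanishes at χ = -9/4, a square-root branch point, modulus 9/4.
The radius of convergence is the smallest modulus among the singular points: 9/4.

Radius of convergence at 0: 9/4.
At -9/4: an algebraic (square-root) branch point.


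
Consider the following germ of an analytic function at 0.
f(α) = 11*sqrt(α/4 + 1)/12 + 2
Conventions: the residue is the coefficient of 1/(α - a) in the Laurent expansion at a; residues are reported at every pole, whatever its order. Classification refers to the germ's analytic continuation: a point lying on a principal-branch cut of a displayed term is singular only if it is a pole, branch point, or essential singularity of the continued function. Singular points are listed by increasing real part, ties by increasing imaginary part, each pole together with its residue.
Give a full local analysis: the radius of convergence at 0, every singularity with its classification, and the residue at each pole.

Branch term (11/12)*sqrt(1 - α/(-4)): its argument vanishes at α = -4, a square-root branch point, modulus 4.
The radius of convergence is the smallest modulus among the singular points: 4.

Radius of convergence at 0: 4.
At -4: an algebraic (square-root) branch point.


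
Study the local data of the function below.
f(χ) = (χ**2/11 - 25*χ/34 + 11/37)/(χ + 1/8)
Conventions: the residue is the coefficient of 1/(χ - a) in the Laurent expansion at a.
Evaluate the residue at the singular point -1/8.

The residue is 172977/442816.

At the order-1 pole -1/8 set g(χ) = (χ - (-1/8))*f(χ) = χ**2/11 - 25*χ/34 + 11/37.
Simple pole: residue = g(a) at a = -1/8, which is 172977/442816.


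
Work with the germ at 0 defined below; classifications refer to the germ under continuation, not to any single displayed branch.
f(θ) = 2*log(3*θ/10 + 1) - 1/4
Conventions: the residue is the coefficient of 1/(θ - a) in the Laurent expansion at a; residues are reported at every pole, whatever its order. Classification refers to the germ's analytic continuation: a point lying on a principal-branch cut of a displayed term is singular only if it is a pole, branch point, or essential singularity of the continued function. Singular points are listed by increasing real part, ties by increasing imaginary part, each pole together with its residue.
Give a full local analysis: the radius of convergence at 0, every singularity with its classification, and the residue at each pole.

Branch term (2)*log(1 - θ/(-10/3)): its argument vanishes at θ = -10/3, a logarithmic branch point, modulus 10/3.
The radius of convergence is the smallest modulus among the singular points: 10/3.

Radius of convergence at 0: 10/3.
At -10/3: a logarithmic branch point.


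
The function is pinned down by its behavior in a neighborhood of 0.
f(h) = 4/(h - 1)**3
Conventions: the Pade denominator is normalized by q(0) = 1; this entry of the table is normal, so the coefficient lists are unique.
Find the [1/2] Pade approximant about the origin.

The Pade approximant has numerator coefficients [-4, -4/3]; denominator coefficients [1, -8/3, 2].

Taylor coefficients needed (expand at 0): a_0 = -4, a_1 = -12, a_2 = -24, a_3 = -40.
Write the denominator as Q(h) = 1 + q1*h + q2*h^2. Requiring Q*f - P = O(h^4) with deg P <= 1 kills the coefficients of h^2..h^3 in Q*f:
  h^2: a_2 + q1*a_1 + q2*a_0 = 0, i.e. -24 + (-12)*q1 + (-4)*q2 = 0.
  h^3: a_3 + q1*a_2 + q2*a_1 = 0, i.e. -40 + (-24)*q1 + (-12)*q2 = 0.
Solving this linear system: q1 = -8/3, q2 = 2.
The numerator is Q*f truncated at degree 1: P0 = a_0 = -4; P1 = a_1 + q1*a_0 = -4/3.


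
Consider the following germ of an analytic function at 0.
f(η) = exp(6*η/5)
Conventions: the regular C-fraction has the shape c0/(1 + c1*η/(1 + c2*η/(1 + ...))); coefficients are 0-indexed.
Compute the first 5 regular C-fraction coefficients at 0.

The regular C-fraction coefficients are [1, -6/5, 3/5, -1/5, 1/5].

Taylor coefficients (expand at 0): a_0 = 1, a_1 = 6/5, a_2 = 18/25, a_3 = 36/125, a_4 = 54/625.
c0 = a_0 = 1. Peel one level at a time: if S = 1 + c*η/S' with S'(0) = 1, then c is the η-coefficient of S and S' = c*η/(S - 1).
S_1 = c0/f = 1 + (-6/5)*η + (18/25)*η^2 + ...; c1 = -6/5.
S_2 = c1*η/(S_1 - 1) = 1 + (3/5)*η + (3/25)*η^2 + ...; c2 = 3/5.
S_3 = c2*η/(S_2 - 1) = 1 + (-1/5)*η + (1/25)*η^2 + ...; c3 = -1/5.
S_4 = c3*η/(S_3 - 1) = 1 + (1/5)*η + ...; c4 = 1/5.


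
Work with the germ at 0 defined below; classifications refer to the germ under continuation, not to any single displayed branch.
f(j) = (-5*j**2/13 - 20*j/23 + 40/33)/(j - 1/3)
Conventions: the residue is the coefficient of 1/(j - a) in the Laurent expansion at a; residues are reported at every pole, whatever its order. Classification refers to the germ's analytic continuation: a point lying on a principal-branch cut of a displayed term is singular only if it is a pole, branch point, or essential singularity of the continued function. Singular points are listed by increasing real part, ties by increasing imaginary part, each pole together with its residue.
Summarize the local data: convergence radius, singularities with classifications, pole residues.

Radius of convergence at 0: 1/3.
At 1/3: a pole of order 1; residue 26035/29601.

Denominator factor (j - 1/3): pole of order 1 at 1/3, modulus 1/3.
The radius of convergence is the smallest modulus among the singular points: 1/3.
At the order-1 pole 1/3 set g(j) = (j - (1/3))*f(j) = -5*j**2/13 - 20*j/23 + 40/33.
Simple pole: residue = g(a) at a = 1/3, which is 26035/29601.


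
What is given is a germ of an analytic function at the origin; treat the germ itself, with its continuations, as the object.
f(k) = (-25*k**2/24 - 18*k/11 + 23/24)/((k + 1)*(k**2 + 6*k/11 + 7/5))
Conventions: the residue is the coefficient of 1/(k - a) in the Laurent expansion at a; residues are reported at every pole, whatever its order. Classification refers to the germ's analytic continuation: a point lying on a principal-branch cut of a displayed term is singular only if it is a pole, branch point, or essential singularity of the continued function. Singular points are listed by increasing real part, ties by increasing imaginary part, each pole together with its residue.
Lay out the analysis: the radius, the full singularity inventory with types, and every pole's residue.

Radius of convergence at 0: 1.
At -1: a pole of order 1; residue 1025/1224.
At (-3/11) - ((1/55)*sqrt(4010))*i: a pole of order 1; residue (-575/612) + ((2009/981648)*sqrt(4010))*i.
At (-3/11) + ((1/55)*sqrt(4010))*i: a pole of order 1; residue (-575/612) - ((2009/981648)*sqrt(4010))*i.

Denominator factor (k**2 + 6*k/11 + 7/5): discriminant -3208/605, complex-conjugate roots (-3/11) + ((1/55)*sqrt(4010))*i and (-3/11) - ((1/55)*sqrt(4010))*i; poles of order 1, moduli (1/5)*sqrt(35) and (1/5)*sqrt(35).
Denominator factor (k + 1): pole of order 1 at -1, modulus 1.
The radius of convergence is the smallest modulus among the singular points: 1.
At the order-1 pole -1 set g(k) = (k - (-1))*f(k) = (-25*k**2/24 - 18*k/11 + 23/24)/(k**2 + 6*k/11 + 7/5).
Simple pole: residue = g(a) at a = -1, which is 1025/1224.
The factor k**2 + 6*k/11 + 7/5 splits as (k - a)(k - a') with a = (-3/11) - ((1/55)*sqrt(4010))*i, a' = (-3/11) + ((1/55)*sqrt(4010))*i. At the order-1 pole a set g(k) = (k - a)*f(k) = [(-25*k**2/24 - 18*k/11 + 23/24)/(k + 1)] / (k - a').
Simple pole: residue = g(a) at a = (-3/11) - ((1/55)*sqrt(4010))*i, which is (-575/612) + ((2009/981648)*sqrt(4010))*i.
The factor k**2 + 6*k/11 + 7/5 splits as (k - a)(k - a') with a = (-3/11) + ((1/55)*sqrt(4010))*i, a' = (-3/11) - ((1/55)*sqrt(4010))*i. At the order-1 pole a set g(k) = (k - a)*f(k) = [(-25*k**2/24 - 18*k/11 + 23/24)/(k + 1)] / (k - a').
Simple pole: residue = g(a) at a = (-3/11) + ((1/55)*sqrt(4010))*i, which is (-575/612) - ((2009/981648)*sqrt(4010))*i.
List the singular points by increasing real part (a conjugate pair: the negative imaginary part first).


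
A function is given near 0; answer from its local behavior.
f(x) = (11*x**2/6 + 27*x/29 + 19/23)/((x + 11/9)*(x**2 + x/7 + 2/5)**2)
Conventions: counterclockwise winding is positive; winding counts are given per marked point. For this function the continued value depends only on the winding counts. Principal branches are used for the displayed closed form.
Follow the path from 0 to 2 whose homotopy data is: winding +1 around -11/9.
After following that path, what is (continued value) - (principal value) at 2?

Continued minus principal equals 0.

The function is rational, hence single-valued: continuing it around any pole returns the same value, so the difference is 0.


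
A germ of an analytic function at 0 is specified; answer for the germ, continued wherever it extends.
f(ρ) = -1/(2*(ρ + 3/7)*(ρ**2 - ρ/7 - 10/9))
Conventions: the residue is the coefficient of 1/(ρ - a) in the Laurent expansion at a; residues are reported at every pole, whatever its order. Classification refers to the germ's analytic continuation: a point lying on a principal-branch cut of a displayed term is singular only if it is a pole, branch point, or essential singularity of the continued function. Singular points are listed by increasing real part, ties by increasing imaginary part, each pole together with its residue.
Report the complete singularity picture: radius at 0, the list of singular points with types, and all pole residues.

Radius of convergence at 0: 3/7.
At 1/14 - (1/42)*sqrt(1969): a pole of order 1; residue -441/1528 - (9261/3008632)*sqrt(1969).
At -3/7: a pole of order 1; residue 441/764.
At 1/14 + (1/42)*sqrt(1969): a pole of order 1; residue -441/1528 + (9261/3008632)*sqrt(1969).

Denominator factor (ρ**2 - ρ/7 - 10/9): discriminant 1969/441, real irrational roots 1/14 + (1/42)*sqrt(1969) and 1/14 - (1/42)*sqrt(1969); poles of order 1, moduli 1/14 + (1/42)*sqrt(1969) and -1/14 + (1/42)*sqrt(1969).
Denominator factor (ρ + 3/7): pole of order 1 at -3/7, modulus 3/7.
The radius of convergence is the smallest modulus among the singular points: 3/7.
The factor ρ**2 - ρ/7 - 10/9 splits as (ρ - a)(ρ - a') with a = 1/14 - (1/42)*sqrt(1969), a' = 1/14 + (1/42)*sqrt(1969). At the order-1 pole a set g(ρ) = (ρ - a)*f(ρ) = [-1/(2*(ρ + 3/7))] / (ρ - a').
Simple pole: residue = g(a) at a = 1/14 - (1/42)*sqrt(1969), which is -441/1528 - (9261/3008632)*sqrt(1969).
At the order-1 pole -3/7 set g(ρ) = (ρ - (-3/7))*f(ρ) = -1/(2*(ρ**2 - ρ/7 - 10/9)).
Simple pole: residue = g(a) at a = -3/7, which is 441/764.
The factor ρ**2 - ρ/7 - 10/9 splits as (ρ - a)(ρ - a') with a = 1/14 + (1/42)*sqrt(1969), a' = 1/14 - (1/42)*sqrt(1969). At the order-1 pole a set g(ρ) = (ρ - a)*f(ρ) = [-1/(2*(ρ + 3/7))] / (ρ - a').
Simple pole: residue = g(a) at a = 1/14 + (1/42)*sqrt(1969), which is -441/1528 + (9261/3008632)*sqrt(1969).
List the singular points by increasing real part (a conjugate pair: the negative imaginary part first).


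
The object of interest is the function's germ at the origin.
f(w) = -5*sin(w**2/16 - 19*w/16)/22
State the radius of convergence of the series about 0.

The radius of convergence is infinite.

The factor -sin(w**2/16 - 19*w/16) is entire and contributes no finite singular point.
The polynomial part has no poles.
No finite singular points: the Taylor series at 0 converges everywhere.


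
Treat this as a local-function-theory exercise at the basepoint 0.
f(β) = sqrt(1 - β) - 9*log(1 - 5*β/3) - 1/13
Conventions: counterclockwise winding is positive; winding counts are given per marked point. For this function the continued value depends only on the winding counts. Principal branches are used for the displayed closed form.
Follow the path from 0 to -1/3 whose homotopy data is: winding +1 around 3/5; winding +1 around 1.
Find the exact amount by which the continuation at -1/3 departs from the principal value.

The rational part is single-valued and drops out of the difference; each branch term changes only by its own monodromy.
(1)*sqrt(1 - β/(1)): winding +1 is odd, the square root flips sign, contributing -2*(1)*sqrt(1 - (-1/3)/(1)) = -2*(1)*sqrt(4/3) = -(4/3)*sqrt(3).
(-9)*log(1 - β/(3/5)): each positive loop around 3/5 adds 2*pi*i to the log, so winding +1 contributes (-9)*(1)*2*pi*i = -(18)*pi*i.
Summing the contributions at β = -1/3 gives (-(4/3)*sqrt(3)) - ((18)*pi)*i.

Continued minus principal equals (-(4/3)*sqrt(3)) - ((18)*pi)*i.


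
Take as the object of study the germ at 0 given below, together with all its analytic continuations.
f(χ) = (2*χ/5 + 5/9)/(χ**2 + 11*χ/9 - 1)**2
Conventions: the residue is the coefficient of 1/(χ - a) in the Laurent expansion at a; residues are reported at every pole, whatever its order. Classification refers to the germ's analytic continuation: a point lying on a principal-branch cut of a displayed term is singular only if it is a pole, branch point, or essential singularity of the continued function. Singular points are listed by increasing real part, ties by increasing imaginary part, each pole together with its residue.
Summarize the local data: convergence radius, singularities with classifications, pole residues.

Denominator factor (χ**2 + 11*χ/9 - 1)^2: discriminant 445/81, real irrational roots -11/18 + (1/18)*sqrt(445) and -11/18 - (1/18)*sqrt(445); poles of order 2, moduli -11/18 + (1/18)*sqrt(445) and 11/18 + (1/18)*sqrt(445).
The radius of convergence is the smallest modulus among the singular points: -11/18 + (1/18)*sqrt(445).
The factor χ**2 + 11*χ/9 - 1 splits as (χ - a)(χ - a') with a = -11/18 - (1/18)*sqrt(445), a' = -11/18 + (1/18)*sqrt(445). At the order-2 pole a set g(χ) = (χ - a)^2*f(χ) = [2*χ/5 + 5/9] / (χ - a')^2.
Order-2 pole: residue = g'(a); g'(-11/18 - (1/18)*sqrt(445)) = (2268/990125)*sqrt(445), so the residue is (2268/990125)*sqrt(445).
The factor χ**2 + 11*χ/9 - 1 splits as (χ - a)(χ - a') with a = -11/18 + (1/18)*sqrt(445), a' = -11/18 - (1/18)*sqrt(445). At the order-2 pole a set g(χ) = (χ - a)^2*f(χ) = [2*χ/5 + 5/9] / (χ - a')^2.
Order-2 pole: residue = g'(a); g'(-11/18 + (1/18)*sqrt(445)) = -(2268/990125)*sqrt(445), so the residue is -(2268/990125)*sqrt(445).
List the singular points by increasing real part (a conjugate pair: the negative imaginary part first).

Radius of convergence at 0: -11/18 + (1/18)*sqrt(445).
At -11/18 - (1/18)*sqrt(445): a pole of order 2; residue (2268/990125)*sqrt(445).
At -11/18 + (1/18)*sqrt(445): a pole of order 2; residue -(2268/990125)*sqrt(445).


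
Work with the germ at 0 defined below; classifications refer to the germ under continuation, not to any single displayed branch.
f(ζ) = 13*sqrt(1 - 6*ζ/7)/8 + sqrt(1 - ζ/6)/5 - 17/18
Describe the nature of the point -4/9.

The point is a regular point.

There is no denominator, hence no pole anywhere.
Branch term sqrt(1 - ζ/(6)): argument at -4/9 is 29/27, nonzero, so -4/9 is not its branch point (a point on a principal cut is still regular for the continued germ).
Branch term sqrt(1 - ζ/(7/6)): argument at -4/9 is 29/21, nonzero, so -4/9 is not its branch point (a point on a principal cut is still regular for the continued germ).
So the germ continues analytically to -4/9.


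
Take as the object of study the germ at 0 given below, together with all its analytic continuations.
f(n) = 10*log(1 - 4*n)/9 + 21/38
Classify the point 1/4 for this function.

The term (10/9)*log(1 - n/(1/4)) has argument 1 - 1/4/(1/4) = 0 at 1/4: a logarithmic (infinitely-sheeted) branch point; the remaining terms are analytic or single-valued there.

The point is a logarithmic branch point.


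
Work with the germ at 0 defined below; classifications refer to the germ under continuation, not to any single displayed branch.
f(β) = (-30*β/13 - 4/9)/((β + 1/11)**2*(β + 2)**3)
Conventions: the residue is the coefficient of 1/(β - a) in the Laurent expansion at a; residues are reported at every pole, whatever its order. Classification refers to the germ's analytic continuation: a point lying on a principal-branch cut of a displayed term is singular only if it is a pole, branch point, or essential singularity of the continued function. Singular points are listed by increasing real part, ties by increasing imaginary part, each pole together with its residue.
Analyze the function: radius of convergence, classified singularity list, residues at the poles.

Radius of convergence at 0: 1/11.
At -2: a pole of order 3; residue 2113628/7584759.
At -1/11: a pole of order 2; residue -2113628/7584759.

Denominator factor (β + 2)^3: pole of order 3 at -2, modulus 2.
Denominator factor (β + 1/11)^2: pole of order 2 at -1/11, modulus 1/11.
The radius of convergence is the smallest modulus among the singular points: 1/11.
At the order-3 pole -2 set g(β) = (β - (-2))^3*f(β) = (-30*β/13 - 4/9)/(β + 1/11)**2.
Order-3 pole: residue = g''(a)/2; g''(-2) = 4227256/7584759, so the residue is 2113628/7584759.
At the order-2 pole -1/11 set g(β) = (β - (-1/11))^2*f(β) = (-30*β/13 - 4/9)/(β + 2)**3.
Order-2 pole: residue = g'(a); g'(-1/11) = -2113628/7584759, so the residue is -2113628/7584759.
List the singular points by increasing real part (a conjugate pair: the negative imaginary part first).


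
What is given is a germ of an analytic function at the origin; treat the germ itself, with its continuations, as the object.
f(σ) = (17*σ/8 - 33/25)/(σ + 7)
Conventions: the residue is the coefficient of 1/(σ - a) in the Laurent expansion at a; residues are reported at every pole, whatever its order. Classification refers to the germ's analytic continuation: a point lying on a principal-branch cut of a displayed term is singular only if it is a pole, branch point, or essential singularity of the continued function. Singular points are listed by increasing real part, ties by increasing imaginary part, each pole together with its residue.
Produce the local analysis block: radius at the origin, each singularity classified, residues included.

Radius of convergence at 0: 7.
At -7: a pole of order 1; residue -3239/200.

Denominator factor (σ + 7): pole of order 1 at -7, modulus 7.
The radius of convergence is the smallest modulus among the singular points: 7.
At the order-1 pole -7 set g(σ) = (σ - (-7))*f(σ) = 17*σ/8 - 33/25.
Simple pole: residue = g(a) at a = -7, which is -3239/200.


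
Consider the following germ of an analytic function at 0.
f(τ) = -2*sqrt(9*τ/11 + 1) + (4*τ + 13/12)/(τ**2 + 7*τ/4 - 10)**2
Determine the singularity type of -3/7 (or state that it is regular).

The point is a regular point.

Denominator factors: τ**2 + 7*τ/4 - 10 = -2071/196 at τ = -3/7 — none vanishes.
Branch term sqrt(1 - τ/(-11/9)): argument at -3/7 is 50/77, nonzero, so -3/7 is not its branch point (a point on a principal cut is still regular for the continued germ).
So the germ continues analytically to -3/7.


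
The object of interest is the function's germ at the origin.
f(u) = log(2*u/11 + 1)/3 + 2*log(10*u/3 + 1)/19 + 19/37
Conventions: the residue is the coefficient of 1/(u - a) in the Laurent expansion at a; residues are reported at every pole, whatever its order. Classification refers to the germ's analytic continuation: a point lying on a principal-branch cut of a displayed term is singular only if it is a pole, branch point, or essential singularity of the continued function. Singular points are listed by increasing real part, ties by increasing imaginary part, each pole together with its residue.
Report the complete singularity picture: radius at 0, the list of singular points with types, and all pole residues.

Branch term (1/3)*log(1 - u/(-11/2)): its argument vanishes at u = -11/2, a logarithmic branch point, modulus 11/2.
Branch term (2/19)*log(1 - u/(-3/10)): its argument vanishes at u = -3/10, a logarithmic branch point, modulus 3/10.
The radius of convergence is the smallest modulus among the singular points: 3/10.
List the singular points by increasing real part (a conjugate pair: the negative imaginary part first).

Radius of convergence at 0: 3/10.
At -11/2: a logarithmic branch point.
At -3/10: a logarithmic branch point.


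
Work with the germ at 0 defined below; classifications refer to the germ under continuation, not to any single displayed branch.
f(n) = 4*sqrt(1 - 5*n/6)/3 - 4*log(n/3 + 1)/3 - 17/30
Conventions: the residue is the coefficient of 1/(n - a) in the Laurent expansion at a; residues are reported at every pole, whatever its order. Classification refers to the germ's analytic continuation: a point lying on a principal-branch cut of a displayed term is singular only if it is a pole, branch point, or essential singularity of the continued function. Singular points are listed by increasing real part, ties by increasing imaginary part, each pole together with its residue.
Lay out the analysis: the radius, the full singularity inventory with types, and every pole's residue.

Radius of convergence at 0: 6/5.
At -3: a logarithmic branch point.
At 6/5: an algebraic (square-root) branch point.

Branch term (4/3)*sqrt(1 - n/(6/5)): its argument vanishes at n = 6/5, a square-root branch point, modulus 6/5.
Branch term (-4/3)*log(1 - n/(-3)): its argument vanishes at n = -3, a logarithmic branch point, modulus 3.
The radius of convergence is the smallest modulus among the singular points: 6/5.
List the singular points by increasing real part (a conjugate pair: the negative imaginary part first).


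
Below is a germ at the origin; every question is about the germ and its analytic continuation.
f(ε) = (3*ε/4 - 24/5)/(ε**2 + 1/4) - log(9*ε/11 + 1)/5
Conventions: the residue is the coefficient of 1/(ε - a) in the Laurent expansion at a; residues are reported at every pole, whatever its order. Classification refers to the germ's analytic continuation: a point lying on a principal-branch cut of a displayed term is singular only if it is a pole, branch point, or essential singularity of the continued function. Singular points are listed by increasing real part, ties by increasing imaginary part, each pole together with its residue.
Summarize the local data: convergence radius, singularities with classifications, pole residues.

Radius of convergence at 0: 1/2.
At -11/9: a logarithmic branch point.
At -(1/2)*i: a pole of order 1; residue (3/8) - (24/5)*i.
At (1/2)*i: a pole of order 1; residue (3/8) + (24/5)*i.

Denominator factor (ε**2 + 1/4): discriminant -1, complex-conjugate roots (1/2)*i and -(1/2)*i; poles of order 1, moduli 1/2 and 1/2.
Branch term (-1/5)*log(1 - ε/(-11/9)): its argument vanishes at ε = -11/9, a logarithmic branch point, modulus 11/9.
The radius of convergence is the smallest modulus among the singular points: 1/2.
The branch term is analytic at -(1/2)*i and contributes nothing to the residue; only the rational part matters.
The factor ε**2 + 1/4 splits as (ε - a)(ε - a') with a = -(1/2)*i, a' = (1/2)*i. At the order-1 pole a set g(ε) = (ε - a)*(rational part) = [3*ε/4 - 24/5] / (ε - a').
Simple pole: residue = g(a) at a = -(1/2)*i, which is (3/8) - (24/5)*i.
The branch term is analytic at (1/2)*i and contributes nothing to the residue; only the rational part matters.
The factor ε**2 + 1/4 splits as (ε - a)(ε - a') with a = (1/2)*i, a' = -(1/2)*i. At the order-1 pole a set g(ε) = (ε - a)*(rational part) = [3*ε/4 - 24/5] / (ε - a').
Simple pole: residue = g(a) at a = (1/2)*i, which is (3/8) + (24/5)*i.
List the singular points by increasing real part (a conjugate pair: the negative imaginary part first).


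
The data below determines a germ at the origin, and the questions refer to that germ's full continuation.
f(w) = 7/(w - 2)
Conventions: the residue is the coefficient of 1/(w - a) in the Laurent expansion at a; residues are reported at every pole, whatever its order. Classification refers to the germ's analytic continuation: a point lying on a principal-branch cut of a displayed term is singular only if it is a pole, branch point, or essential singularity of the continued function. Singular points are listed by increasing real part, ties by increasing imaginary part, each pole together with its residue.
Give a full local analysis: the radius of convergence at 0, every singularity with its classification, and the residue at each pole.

Radius of convergence at 0: 2.
At 2: a pole of order 1; residue 7.

Denominator factor (w - 2): pole of order 1 at 2, modulus 2.
The radius of convergence is the smallest modulus among the singular points: 2.
At the order-1 pole 2 set g(w) = (w - (2))*f(w) = 7.
Simple pole: residue = g(a) at a = 2, which is 7.


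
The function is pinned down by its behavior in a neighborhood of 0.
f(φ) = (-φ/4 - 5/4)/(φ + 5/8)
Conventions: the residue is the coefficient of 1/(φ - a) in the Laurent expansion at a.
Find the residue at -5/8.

At the order-1 pole -5/8 set g(φ) = (φ - (-5/8))*f(φ) = -φ/4 - 5/4.
Simple pole: residue = g(a) at a = -5/8, which is -35/32.

The residue is -35/32.


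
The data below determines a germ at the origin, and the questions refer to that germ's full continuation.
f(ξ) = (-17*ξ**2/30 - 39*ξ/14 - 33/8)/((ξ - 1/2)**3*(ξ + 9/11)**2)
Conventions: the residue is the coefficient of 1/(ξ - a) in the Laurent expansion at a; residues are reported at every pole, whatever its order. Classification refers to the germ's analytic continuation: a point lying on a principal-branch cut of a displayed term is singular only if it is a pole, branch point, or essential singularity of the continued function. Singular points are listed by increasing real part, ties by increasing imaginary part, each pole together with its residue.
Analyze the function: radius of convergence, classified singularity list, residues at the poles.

Radius of convergence at 0: 1/2.
At -9/11: a pole of order 2; residue 74816478/24754835.
At 1/2: a pole of order 3; residue -74816478/24754835.

Denominator factor (ξ + 9/11)^2: pole of order 2 at -9/11, modulus 9/11.
Denominator factor (ξ - 1/2)^3: pole of order 3 at 1/2, modulus 1/2.
The radius of convergence is the smallest modulus among the singular points: 1/2.
At the order-2 pole -9/11 set g(ξ) = (ξ - (-9/11))^2*f(ξ) = (-17*ξ**2/30 - 39*ξ/14 - 33/8)/(ξ - 1/2)**3.
Order-2 pole: residue = g'(a); g'(-9/11) = 74816478/24754835, so the residue is 74816478/24754835.
At the order-3 pole 1/2 set g(ξ) = (ξ - (1/2))^3*f(ξ) = (-17*ξ**2/30 - 39*ξ/14 - 33/8)/(ξ + 9/11)**2.
Order-3 pole: residue = g''(a)/2; g''(1/2) = -149632956/24754835, so the residue is -74816478/24754835.
List the singular points by increasing real part (a conjugate pair: the negative imaginary part first).


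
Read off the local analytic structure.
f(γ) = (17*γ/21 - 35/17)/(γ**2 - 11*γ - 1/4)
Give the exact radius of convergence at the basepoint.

Denominator factor (γ**2 - 11*γ - 1/4): discriminant 122, real irrational roots 11/2 + (1/2)*sqrt(122) and 11/2 - (1/2)*sqrt(122); poles of order 1, moduli 11/2 + (1/2)*sqrt(122) and -11/2 + (1/2)*sqrt(122).
The radius of convergence is the smallest modulus among the singular points: -11/2 + (1/2)*sqrt(122).

The radius of convergence is -11/2 + (1/2)*sqrt(122).


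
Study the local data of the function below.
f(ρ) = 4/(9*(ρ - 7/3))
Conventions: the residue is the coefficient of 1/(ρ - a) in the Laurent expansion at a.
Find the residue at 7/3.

At the order-1 pole 7/3 set g(ρ) = (ρ - (7/3))*f(ρ) = 4/9.
Simple pole: residue = g(a) at a = 7/3, which is 4/9.

The residue is 4/9.


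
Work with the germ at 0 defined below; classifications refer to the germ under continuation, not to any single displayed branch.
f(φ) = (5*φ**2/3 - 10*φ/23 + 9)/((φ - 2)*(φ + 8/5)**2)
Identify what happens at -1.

Denominator factors: φ - 2 = -3 at φ = -1; φ + 8/5 = 3/5 at φ = -1 — none vanishes.
So the germ continues analytically to -1.

The point is a regular point.


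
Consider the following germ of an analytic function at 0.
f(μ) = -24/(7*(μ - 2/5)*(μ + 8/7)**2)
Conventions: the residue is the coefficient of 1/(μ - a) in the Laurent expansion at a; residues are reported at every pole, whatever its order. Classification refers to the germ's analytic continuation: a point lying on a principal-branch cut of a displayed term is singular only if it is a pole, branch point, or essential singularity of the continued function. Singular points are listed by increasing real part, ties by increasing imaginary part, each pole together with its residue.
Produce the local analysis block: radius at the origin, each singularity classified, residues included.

Denominator factor (μ - 2/5): pole of order 1 at 2/5, modulus 2/5.
Denominator factor (μ + 8/7)^2: pole of order 2 at -8/7, modulus 8/7.
The radius of convergence is the smallest modulus among the singular points: 2/5.
At the order-2 pole -8/7 set g(μ) = (μ - (-8/7))^2*f(μ) = -24/(7*(μ - 2/5)).
Order-2 pole: residue = g'(a); g'(-8/7) = 350/243, so the residue is 350/243.
At the order-1 pole 2/5 set g(μ) = (μ - (2/5))*f(μ) = -24/(7*(μ + 8/7)**2).
Simple pole: residue = g(a) at a = 2/5, which is -350/243.
List the singular points by increasing real part (a conjugate pair: the negative imaginary part first).

Radius of convergence at 0: 2/5.
At -8/7: a pole of order 2; residue 350/243.
At 2/5: a pole of order 1; residue -350/243.
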